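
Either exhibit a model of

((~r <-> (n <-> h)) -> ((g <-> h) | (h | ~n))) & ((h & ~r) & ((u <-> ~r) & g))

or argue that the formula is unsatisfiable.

r = False, n = False, h = True, g = True, u = True

  (~r <-> (n <-> h)) -> ((g <-> h) | (h | ~n)) = True
    ~r <-> (n <-> h) = False
      ~r = True
      n <-> h = False
    (g <-> h) | (h | ~n) = True
      g <-> h = True
      h | ~n = True
        ~n = True
  (h & ~r) & ((u <-> ~r) & g) = True
    h & ~r = True
      ~r = True
    (u <-> ~r) & g = True
      u <-> ~r = True
        ~r = True
Both conjuncts True, so the formula holds.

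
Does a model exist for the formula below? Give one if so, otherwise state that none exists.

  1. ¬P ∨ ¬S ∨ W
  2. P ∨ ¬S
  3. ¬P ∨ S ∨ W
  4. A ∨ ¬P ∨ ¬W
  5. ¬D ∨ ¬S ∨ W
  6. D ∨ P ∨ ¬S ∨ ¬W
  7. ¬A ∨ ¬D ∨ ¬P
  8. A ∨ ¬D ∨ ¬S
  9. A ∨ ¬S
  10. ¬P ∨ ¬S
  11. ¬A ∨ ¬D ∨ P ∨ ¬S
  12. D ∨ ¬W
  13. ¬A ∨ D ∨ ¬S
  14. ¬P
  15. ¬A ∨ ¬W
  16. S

No satisfying assignment exists.

Case P = True:
  Clause (¬P) is falsified — contradiction.
Case P = False:
  (P ∨ ¬S) forces S = False.
  Clause (S) is falsified — contradiction.
Both cases fail, so the formula is unsatisfiable.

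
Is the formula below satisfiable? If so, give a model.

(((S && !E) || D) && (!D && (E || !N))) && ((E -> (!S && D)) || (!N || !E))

N = False; D = False; E = False; S = True

  ((S && !E) || D) && (!D && (E || !N)) = True
    (S && !E) || D = True
      S && !E = True
        !E = True
    !D && (E || !N) = True
      !D = True
      E || !N = True
        !N = True
  (E -> (!S && D)) || (!N || !E) = True
    E -> (!S && D) = True
      !S && D = False
        !S = False
    !N || !E = True
      !N = True
      !E = True
Both conjuncts True, so the formula holds.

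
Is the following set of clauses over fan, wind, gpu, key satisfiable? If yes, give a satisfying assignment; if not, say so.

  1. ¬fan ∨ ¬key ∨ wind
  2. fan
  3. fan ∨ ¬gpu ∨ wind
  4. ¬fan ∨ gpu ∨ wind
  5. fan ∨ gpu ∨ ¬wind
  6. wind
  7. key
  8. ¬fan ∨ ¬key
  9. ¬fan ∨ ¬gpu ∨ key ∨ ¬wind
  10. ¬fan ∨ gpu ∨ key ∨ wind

Case key = True:
  (fan) forces fan = True.
  Clause (¬fan ∨ ¬key) is falsified — contradiction.
Case key = False:
  Clause (key) is falsified — contradiction.
Both cases fail, so the formula is unsatisfiable.

No satisfying assignment exists.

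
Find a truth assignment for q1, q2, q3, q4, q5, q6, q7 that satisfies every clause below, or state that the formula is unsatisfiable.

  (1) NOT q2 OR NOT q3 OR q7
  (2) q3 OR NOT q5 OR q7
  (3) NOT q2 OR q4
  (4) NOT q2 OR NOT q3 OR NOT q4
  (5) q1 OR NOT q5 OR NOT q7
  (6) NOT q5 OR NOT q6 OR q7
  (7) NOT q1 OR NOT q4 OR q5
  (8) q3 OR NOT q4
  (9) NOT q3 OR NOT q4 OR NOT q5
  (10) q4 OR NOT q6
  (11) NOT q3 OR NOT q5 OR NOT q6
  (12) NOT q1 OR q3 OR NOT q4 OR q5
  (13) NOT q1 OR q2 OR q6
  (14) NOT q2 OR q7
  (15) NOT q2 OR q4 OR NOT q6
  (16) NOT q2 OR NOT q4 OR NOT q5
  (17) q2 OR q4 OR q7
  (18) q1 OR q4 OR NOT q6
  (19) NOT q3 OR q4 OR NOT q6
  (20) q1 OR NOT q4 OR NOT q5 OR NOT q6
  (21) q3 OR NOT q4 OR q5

q1=F, q2=F, q3=F, q4=F, q5=F, q6=F, q7=T

Set q1 = False.
Try q2 = True:
  (NOT q2 OR q4) forces q4 = True.
  (NOT q2 OR NOT q3 OR NOT q4) forces q3 = False.
  clause (q3 OR NOT q4) is falsified — backtrack.
So q2 = False.
Set q3 = False.
  then (q3 OR NOT q4) forces q4 = False.
  then (q4 OR NOT q6) forces q6 = False.
  then (q2 OR q4 OR q7) forces q7 = True.
  then (q1 OR NOT q5 OR NOT q7) forces q5 = False.
All clauses satisfied.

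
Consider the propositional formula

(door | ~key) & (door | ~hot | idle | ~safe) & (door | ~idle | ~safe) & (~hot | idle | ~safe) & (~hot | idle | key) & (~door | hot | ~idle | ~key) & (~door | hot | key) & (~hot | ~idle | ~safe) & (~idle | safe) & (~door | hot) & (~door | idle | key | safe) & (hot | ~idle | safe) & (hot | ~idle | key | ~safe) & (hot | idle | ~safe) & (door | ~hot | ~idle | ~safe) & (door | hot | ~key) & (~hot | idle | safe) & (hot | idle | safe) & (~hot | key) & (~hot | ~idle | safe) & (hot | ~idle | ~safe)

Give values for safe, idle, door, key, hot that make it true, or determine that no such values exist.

The formula is unsatisfiable.

Case safe = True:
  If hot = True:
    (~hot | idle | ~safe) forces idle = True.
    clause (~hot | ~idle | ~safe) is falsified.
  If hot = False:
    (~door | hot) forces door = False.
    (door | ~key) forces key = False.
    (door | ~idle | ~safe) forces idle = False.
    clause (hot | idle | ~safe) is falsified.
  Every sub-case reaches a contradiction.
Case safe = False:
  (~idle | safe) forces idle = False.
  (~hot | idle | safe) forces hot = False.
  Clause (hot | idle | safe) is falsified — contradiction.
Both cases fail, so the formula is unsatisfiable.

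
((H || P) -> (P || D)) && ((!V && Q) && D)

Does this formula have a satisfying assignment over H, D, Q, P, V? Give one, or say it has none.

H=T; D=T; Q=T; P=F; V=F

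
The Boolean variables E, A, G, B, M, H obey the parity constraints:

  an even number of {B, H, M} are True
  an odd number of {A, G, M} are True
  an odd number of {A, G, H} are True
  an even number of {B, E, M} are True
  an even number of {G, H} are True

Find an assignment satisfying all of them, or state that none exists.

E=F; A=T; G=F; B=F; M=F; H=F

{B, H, M}: 0 true → even ✓
{A, G, M}: 1 true → odd ✓
{A, G, H}: 1 true → odd ✓
{B, E, M}: 0 true → even ✓
{G, H}: 0 true → even ✓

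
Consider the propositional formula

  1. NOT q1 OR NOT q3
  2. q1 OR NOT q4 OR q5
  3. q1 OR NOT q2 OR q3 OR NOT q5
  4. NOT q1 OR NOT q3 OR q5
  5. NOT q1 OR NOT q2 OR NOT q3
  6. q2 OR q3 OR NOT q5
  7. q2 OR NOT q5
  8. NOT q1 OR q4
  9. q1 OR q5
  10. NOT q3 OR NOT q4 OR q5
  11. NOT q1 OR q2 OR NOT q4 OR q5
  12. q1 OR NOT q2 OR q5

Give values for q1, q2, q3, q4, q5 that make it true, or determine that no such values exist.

q1: True; q2: True; q3: False; q4: True; q5: False

Set q1 = True.
  then (NOT q1 OR NOT q3) forces q3 = False.
  then (NOT q1 OR q4) forces q4 = True.
Try q2 = False:
  (q2 OR q3 OR NOT q5) forces q5 = False.
  clause (NOT q1 OR q2 OR NOT q4 OR q5) is falsified — backtrack.
So q2 = True.
Set q5 = False.
All clauses satisfied.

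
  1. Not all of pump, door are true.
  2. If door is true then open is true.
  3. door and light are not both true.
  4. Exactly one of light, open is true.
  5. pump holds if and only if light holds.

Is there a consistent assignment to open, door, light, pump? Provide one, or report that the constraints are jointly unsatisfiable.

open = True; door = True; light = False; pump = False

  (1) {pump, door}: 1/2 true — not all ✓
  (2) door=T ⇒ open: T ✓
  (3) door=T, light=F — not both ✓
  (4) {light, open}: 1 true — exactly one ✓
  (5) pump=F, light=F — same ✓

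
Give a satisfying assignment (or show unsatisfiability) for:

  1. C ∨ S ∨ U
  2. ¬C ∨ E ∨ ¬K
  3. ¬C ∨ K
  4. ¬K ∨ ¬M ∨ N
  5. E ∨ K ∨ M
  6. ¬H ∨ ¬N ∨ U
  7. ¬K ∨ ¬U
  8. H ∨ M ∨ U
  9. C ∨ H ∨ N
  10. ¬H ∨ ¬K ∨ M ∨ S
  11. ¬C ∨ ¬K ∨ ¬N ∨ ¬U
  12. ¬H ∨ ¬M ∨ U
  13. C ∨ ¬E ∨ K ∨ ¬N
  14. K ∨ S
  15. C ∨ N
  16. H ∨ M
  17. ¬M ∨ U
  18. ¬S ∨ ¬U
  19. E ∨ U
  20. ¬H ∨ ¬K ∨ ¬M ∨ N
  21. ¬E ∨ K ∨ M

Set S = True.
  then (¬S ∨ ¬U) forces U = False.
  then (E ∨ U) forces E = True.
  then (¬M ∨ U) forces M = False.
  then (¬E ∨ K ∨ M) forces K = True.
  then (H ∨ M ∨ U) forces H = True.
  then (¬H ∨ ¬N ∨ U) forces N = False.
  then (C ∨ N) forces C = True.
All clauses satisfied.

S = True, M = False, E = True, K = True, C = True, U = False, N = False, H = True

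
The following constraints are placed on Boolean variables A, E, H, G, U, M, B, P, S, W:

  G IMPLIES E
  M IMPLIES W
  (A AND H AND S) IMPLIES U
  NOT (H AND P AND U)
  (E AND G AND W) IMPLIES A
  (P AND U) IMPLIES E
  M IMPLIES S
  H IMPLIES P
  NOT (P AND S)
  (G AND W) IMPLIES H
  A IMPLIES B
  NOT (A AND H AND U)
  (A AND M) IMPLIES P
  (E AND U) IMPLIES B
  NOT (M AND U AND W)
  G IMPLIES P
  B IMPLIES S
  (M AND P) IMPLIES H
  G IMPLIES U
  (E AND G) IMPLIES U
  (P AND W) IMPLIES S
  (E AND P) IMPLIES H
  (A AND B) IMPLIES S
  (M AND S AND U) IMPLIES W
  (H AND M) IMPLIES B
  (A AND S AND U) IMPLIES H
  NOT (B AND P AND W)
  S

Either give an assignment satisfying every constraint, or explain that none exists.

Unit clause (S) forces S = True.
In (NOT P OR NOT S) only NOT P is left, so P = False.
In (NOT G OR P) only NOT G is left, so G = False.
In (NOT H OR P) only NOT H is left, so H = False.
Set A = False.
Set E = False.
Set U = False.
Set M = False.
Set B = False.
Set W = True.
All clauses satisfied.

A: False, E: False, H: False, G: False, U: False, M: False, B: False, P: False, S: True, W: True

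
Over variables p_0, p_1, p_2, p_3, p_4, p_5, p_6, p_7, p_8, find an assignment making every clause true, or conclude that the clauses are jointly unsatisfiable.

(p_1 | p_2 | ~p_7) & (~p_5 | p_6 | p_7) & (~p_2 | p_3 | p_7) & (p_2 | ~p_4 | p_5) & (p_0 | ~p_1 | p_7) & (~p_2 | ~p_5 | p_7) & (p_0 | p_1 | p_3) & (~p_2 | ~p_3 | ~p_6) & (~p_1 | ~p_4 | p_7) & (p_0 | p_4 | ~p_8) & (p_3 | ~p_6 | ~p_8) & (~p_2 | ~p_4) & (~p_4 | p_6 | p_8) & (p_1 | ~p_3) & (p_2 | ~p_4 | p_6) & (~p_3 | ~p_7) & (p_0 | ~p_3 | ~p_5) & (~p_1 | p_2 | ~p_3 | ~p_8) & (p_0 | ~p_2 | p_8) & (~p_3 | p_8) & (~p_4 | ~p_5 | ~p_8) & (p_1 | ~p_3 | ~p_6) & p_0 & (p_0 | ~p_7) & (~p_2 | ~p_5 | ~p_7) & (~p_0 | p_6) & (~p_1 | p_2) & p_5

p_0=T; p_1=F; p_2=F; p_3=F; p_4=F; p_5=T; p_6=T; p_7=F; p_8=F

Unit clause (p_0) forces p_0 = True.
In (~p_0 | p_6) only p_6 is left, so p_6 = True.
Unit clause (p_5) forces p_5 = True.
Try p_1 = True:
  (~p_1 | p_2) forces p_2 = True.
  (~p_2 | ~p_5 | p_7) forces p_7 = True.
  clause (~p_2 | ~p_5 | ~p_7) is falsified — backtrack.
So p_1 = False.
  then (p_1 | ~p_3) forces p_3 = False.
  then (p_3 | ~p_6 | ~p_8) forces p_8 = False.
Set p_2 = False.
  then (p_1 | p_2 | ~p_7) forces p_7 = False.
Set p_4 = False.
All clauses satisfied.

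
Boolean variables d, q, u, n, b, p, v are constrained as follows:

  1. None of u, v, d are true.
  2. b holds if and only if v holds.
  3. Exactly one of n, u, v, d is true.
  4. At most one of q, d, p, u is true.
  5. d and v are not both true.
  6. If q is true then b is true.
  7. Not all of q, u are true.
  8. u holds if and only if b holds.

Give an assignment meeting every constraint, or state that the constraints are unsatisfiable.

d = False, q = False, u = False, n = True, b = False, p = False, v = False

  (1) {u, v, d}: 0 true — none ✓
  (2) b=F, v=F — same ✓
  (3) {n, u, v, d}: 1 true — exactly one ✓
  (4) {q, d, p, u}: 0 true — at most one ✓
  (5) d=F, v=F — not both ✓
  (6) q=F ⇒ b: vacuous ✓
  (7) {q, u}: 0/2 true — not all ✓
  (8) u=F, b=F — same ✓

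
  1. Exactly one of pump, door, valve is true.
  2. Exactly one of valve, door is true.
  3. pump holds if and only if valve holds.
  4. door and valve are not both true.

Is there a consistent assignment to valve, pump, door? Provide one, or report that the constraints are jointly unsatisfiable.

valve = False, pump = False, door = True

  (1) {pump, door, valve}: 1 true — exactly one ✓
  (2) {valve, door}: 1 true — exactly one ✓
  (3) pump=F, valve=F — same ✓
  (4) door=T, valve=F — not both ✓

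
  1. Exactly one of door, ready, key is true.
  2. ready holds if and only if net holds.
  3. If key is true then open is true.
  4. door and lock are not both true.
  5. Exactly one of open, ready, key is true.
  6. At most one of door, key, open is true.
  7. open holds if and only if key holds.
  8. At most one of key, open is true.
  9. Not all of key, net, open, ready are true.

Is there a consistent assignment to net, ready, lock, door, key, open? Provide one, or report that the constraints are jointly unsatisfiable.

net: True; ready: True; lock: True; door: False; key: False; open: False

  (1) {door, ready, key}: 1 true — exactly one ✓
  (2) ready=T, net=T — same ✓
  (3) key=F ⇒ open: vacuous ✓
  (4) door=F, lock=T — not both ✓
  (5) {open, ready, key}: 1 true — exactly one ✓
  (6) {door, key, open}: 0 true — at most one ✓
  (7) open=F, key=F — same ✓
  (8) {key, open}: 0 true — at most one ✓
  (9) {key, net, open, ready}: 2/4 true — not all ✓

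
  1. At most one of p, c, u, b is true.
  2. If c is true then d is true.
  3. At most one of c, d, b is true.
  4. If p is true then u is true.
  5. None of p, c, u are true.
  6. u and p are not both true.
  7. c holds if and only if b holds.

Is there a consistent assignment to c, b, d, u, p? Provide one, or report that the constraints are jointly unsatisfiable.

c=F, b=F, d=F, u=F, p=F

  (1) {p, c, u, b}: 0 true — at most one ✓
  (2) c=F ⇒ d: vacuous ✓
  (3) {c, d, b}: 0 true — at most one ✓
  (4) p=F ⇒ u: vacuous ✓
  (5) {p, c, u}: 0 true — none ✓
  (6) u=F, p=F — not both ✓
  (7) c=F, b=F — same ✓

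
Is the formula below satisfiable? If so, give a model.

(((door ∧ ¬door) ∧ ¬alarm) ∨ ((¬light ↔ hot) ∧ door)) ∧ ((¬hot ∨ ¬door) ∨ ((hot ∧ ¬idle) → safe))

safe = True, door = True, light = False, hot = True, idle = True, alarm = True

  ((door ∧ ¬door) ∧ ¬alarm) ∨ ((¬light ↔ hot) ∧ door) = True
    (door ∧ ¬door) ∧ ¬alarm = False
      door ∧ ¬door = False
        ¬door = False
      ¬alarm = False
    (¬light ↔ hot) ∧ door = True
      ¬light ↔ hot = True
        ¬light = True
  (¬hot ∨ ¬door) ∨ ((hot ∧ ¬idle) → safe) = True
    ¬hot ∨ ¬door = False
      ¬hot = False
      ¬door = False
    (hot ∧ ¬idle) → safe = True
      hot ∧ ¬idle = False
        ¬idle = False
Both conjuncts True, so the formula holds.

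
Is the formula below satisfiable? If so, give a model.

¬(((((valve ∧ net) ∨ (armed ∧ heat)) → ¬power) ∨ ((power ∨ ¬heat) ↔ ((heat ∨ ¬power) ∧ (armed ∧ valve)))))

heat = True, armed = True, valve = False, power = True, net = False

  ¬(((((valve ∧ net) ∨ (armed ∧ heat)) → ¬power) ∨ ((power ∨ ¬heat) ↔ ((heat ∨ ¬power) ∧ (armed ∧ valve))))) = True
    (((valve ∧ net) ∨ (armed ∧ heat)) → ¬power) ∨ ((power ∨ ¬heat) ↔ ((heat ∨ ¬power) ∧ (armed ∧ valve))) = False
      ((valve ∧ net) ∨ (armed ∧ heat)) → ¬power = False
        (valve ∧ net) ∨ (armed ∧ heat) = True
          valve ∧ net = False
          armed ∧ heat = True
        ¬power = False
      (power ∨ ¬heat) ↔ ((heat ∨ ¬power) ∧ (armed ∧ valve)) = False
        power ∨ ¬heat = True
          ¬heat = False
        (heat ∨ ¬power) ∧ (armed ∧ valve) = False
          heat ∨ ¬power = True
            ¬power = False
          armed ∧ valve = False
The formula evaluates to True.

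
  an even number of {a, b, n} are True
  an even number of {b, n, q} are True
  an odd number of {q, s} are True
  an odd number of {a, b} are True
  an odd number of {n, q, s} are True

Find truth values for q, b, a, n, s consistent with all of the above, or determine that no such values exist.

Unsatisfiable — no assignment works.

Adding constraints 1, 3, 4, 5 mod 2: every variable appears an even number of times on the left, so the left side is 0.
But the right sides sum to 1 (mod 2). 0 ≠ 1 — the system is inconsistent.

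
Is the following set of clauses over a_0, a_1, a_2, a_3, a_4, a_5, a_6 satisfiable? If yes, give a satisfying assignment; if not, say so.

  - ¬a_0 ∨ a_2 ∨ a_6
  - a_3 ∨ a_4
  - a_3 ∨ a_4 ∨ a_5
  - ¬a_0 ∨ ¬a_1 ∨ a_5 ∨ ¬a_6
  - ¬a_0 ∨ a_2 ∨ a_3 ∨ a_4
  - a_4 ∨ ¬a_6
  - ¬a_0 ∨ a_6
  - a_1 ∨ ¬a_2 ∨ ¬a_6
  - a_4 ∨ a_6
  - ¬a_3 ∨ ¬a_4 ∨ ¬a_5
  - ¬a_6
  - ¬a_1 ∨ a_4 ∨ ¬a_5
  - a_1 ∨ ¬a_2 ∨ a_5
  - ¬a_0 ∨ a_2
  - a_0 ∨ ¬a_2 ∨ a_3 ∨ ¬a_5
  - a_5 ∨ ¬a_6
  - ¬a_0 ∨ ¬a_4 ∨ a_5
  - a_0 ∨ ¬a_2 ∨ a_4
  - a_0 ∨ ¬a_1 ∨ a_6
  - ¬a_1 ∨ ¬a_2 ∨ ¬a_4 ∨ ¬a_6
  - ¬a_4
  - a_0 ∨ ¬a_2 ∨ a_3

Case a_4 = True:
  Clause (¬a_4) is falsified — contradiction.
Case a_4 = False:
  (a_3 ∨ a_4) forces a_3 = True.
  (a_4 ∨ ¬a_6) forces a_6 = False.
  Clause (a_4 ∨ a_6) is falsified — contradiction.
Both cases fail, so the formula is unsatisfiable.

Unsatisfiable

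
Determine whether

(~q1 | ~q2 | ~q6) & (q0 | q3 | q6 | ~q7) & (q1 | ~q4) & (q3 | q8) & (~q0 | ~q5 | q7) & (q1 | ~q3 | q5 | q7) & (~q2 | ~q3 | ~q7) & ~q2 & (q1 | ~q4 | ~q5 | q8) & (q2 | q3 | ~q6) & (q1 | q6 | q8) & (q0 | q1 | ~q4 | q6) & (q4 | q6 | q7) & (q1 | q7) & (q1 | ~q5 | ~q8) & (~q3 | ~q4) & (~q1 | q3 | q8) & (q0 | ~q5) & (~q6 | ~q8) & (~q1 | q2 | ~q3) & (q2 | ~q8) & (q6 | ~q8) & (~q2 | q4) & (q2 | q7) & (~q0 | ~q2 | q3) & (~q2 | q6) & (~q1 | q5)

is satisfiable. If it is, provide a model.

Unit clause (~q2) forces q2 = False.
In (q2 | ~q8) only ~q8 is left, so q8 = False.
In (q2 | q7) only q7 is left, so q7 = True.
In (q3 | q8) only q3 is left, so q3 = True.
In (~q3 | ~q4) only ~q4 is left, so q4 = False.
In (~q1 | q2 | ~q3) only ~q1 is left, so q1 = False.
In (q1 | q6 | q8) only q6 is left, so q6 = True.
Set q0 = False.
  then (q0 | ~q5) forces q5 = False.
All clauses satisfied.

q0 = False, q1 = False, q2 = False, q3 = True, q4 = False, q5 = False, q6 = True, q7 = True, q8 = False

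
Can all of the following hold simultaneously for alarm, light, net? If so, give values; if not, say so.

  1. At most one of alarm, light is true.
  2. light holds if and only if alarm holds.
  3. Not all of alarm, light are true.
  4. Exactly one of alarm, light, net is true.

alarm=F; light=F; net=T

  (1) {alarm, light}: 0 true — at most one ✓
  (2) light=F, alarm=F — same ✓
  (3) {alarm, light}: 0/2 true — not all ✓
  (4) {alarm, light, net}: 1 true — exactly one ✓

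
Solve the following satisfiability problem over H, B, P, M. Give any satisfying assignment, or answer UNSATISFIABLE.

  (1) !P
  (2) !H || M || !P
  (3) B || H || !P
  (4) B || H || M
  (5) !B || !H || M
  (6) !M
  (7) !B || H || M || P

H=T, B=F, P=F, M=F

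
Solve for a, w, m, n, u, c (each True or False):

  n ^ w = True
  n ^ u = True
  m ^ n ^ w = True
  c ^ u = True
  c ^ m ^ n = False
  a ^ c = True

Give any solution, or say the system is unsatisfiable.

a = True, w = True, m = False, n = False, u = True, c = False

n ^ w = F ^ T = True ✓
n ^ u = F ^ T = True ✓
m ^ n ^ w = F ^ F ^ T = True ✓
c ^ u = F ^ T = True ✓
c ^ m ^ n = F ^ F ^ F = False ✓
a ^ c = T ^ F = True ✓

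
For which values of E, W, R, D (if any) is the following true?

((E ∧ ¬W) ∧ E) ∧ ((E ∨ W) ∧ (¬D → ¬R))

E = True, W = False, R = True, D = True

  (E ∧ ¬W) ∧ E = True
    E ∧ ¬W = True
      ¬W = True
  (E ∨ W) ∧ (¬D → ¬R) = True
    E ∨ W = True
    ¬D → ¬R = True
      ¬D = False
      ¬R = False
Both conjuncts True, so the formula holds.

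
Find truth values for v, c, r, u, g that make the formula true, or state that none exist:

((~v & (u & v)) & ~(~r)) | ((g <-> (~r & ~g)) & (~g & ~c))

v = True, c = False, r = True, u = False, g = False

  ((~v & (u & v)) & ~(~r)) | ((g <-> (~r & ~g)) & (~g & ~c)) = True
    (~v & (u & v)) & ~(~r) = False
      ~v & (u & v) = False
        ~v = False
        u & v = False
      ~(~r) = True
        ~r = False
    (g <-> (~r & ~g)) & (~g & ~c) = True
      g <-> (~r & ~g) = True
        ~r & ~g = False
          ~r = False
          ~g = True
      ~g & ~c = True
        ~g = True
        ~c = True
The formula evaluates to True.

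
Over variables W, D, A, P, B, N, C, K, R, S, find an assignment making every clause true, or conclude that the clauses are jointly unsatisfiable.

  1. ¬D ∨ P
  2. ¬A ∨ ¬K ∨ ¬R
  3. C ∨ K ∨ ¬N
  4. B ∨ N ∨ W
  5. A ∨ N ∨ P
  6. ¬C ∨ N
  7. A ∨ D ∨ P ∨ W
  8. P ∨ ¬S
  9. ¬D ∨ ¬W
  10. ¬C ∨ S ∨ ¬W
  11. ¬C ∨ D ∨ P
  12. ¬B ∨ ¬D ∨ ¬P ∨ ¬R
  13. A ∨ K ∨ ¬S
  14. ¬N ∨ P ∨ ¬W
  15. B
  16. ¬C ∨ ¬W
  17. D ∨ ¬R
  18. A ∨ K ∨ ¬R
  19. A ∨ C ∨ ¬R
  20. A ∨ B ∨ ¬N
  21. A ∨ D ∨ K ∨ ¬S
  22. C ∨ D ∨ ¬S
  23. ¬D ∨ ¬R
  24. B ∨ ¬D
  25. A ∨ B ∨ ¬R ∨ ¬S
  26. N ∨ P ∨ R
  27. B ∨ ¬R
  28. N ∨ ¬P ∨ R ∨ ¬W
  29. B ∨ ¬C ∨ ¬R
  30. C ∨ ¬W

W=F, D=F, A=F, P=T, B=T, N=F, C=F, K=T, R=F, S=F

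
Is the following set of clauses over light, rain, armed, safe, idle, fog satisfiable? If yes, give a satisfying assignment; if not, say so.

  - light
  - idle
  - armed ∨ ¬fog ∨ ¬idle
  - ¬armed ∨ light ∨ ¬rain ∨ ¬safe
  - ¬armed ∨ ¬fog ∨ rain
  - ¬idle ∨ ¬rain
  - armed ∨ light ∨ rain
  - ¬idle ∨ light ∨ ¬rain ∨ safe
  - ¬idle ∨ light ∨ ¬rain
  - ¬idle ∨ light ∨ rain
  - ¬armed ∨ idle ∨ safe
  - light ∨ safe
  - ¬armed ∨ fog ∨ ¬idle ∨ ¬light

Unit clause (light) forces light = True.
Unit clause (idle) forces idle = True.
In (¬idle ∨ ¬rain) only ¬rain is left, so rain = False.
Try armed = True:
  (¬armed ∨ ¬fog ∨ rain) forces fog = False.
  clause (¬armed ∨ fog ∨ ¬idle ∨ ¬light) is falsified — backtrack.
So armed = False.
  then (armed ∨ ¬fog ∨ ¬idle) forces fog = False.
Set safe = False.
All clauses satisfied.

light = True; rain = False; armed = False; safe = False; idle = True; fog = False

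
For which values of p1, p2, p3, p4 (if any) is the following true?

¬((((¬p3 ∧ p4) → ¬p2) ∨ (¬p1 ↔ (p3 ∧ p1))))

p1 = False, p2 = True, p3 = False, p4 = True

  ¬((((¬p3 ∧ p4) → ¬p2) ∨ (¬p1 ↔ (p3 ∧ p1)))) = True
    ((¬p3 ∧ p4) → ¬p2) ∨ (¬p1 ↔ (p3 ∧ p1)) = False
      (¬p3 ∧ p4) → ¬p2 = False
        ¬p3 ∧ p4 = True
          ¬p3 = True
        ¬p2 = False
      ¬p1 ↔ (p3 ∧ p1) = False
        ¬p1 = True
        p3 ∧ p1 = False
The formula evaluates to True.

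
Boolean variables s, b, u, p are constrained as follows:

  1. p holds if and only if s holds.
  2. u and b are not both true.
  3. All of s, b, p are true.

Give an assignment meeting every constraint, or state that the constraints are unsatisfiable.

s = True, b = True, u = False, p = True

  (1) p=T, s=T — same ✓
  (2) u=F, b=T — not both ✓
  (3) {s, b, p}: all 3 true ✓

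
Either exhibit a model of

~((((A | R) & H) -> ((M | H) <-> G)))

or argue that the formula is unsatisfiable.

H: True; G: False; M: True; R: False; A: True

  ~((((A | R) & H) -> ((M | H) <-> G))) = True
    ((A | R) & H) -> ((M | H) <-> G) = False
      (A | R) & H = True
        A | R = True
      (M | H) <-> G = False
        M | H = True
The formula evaluates to True.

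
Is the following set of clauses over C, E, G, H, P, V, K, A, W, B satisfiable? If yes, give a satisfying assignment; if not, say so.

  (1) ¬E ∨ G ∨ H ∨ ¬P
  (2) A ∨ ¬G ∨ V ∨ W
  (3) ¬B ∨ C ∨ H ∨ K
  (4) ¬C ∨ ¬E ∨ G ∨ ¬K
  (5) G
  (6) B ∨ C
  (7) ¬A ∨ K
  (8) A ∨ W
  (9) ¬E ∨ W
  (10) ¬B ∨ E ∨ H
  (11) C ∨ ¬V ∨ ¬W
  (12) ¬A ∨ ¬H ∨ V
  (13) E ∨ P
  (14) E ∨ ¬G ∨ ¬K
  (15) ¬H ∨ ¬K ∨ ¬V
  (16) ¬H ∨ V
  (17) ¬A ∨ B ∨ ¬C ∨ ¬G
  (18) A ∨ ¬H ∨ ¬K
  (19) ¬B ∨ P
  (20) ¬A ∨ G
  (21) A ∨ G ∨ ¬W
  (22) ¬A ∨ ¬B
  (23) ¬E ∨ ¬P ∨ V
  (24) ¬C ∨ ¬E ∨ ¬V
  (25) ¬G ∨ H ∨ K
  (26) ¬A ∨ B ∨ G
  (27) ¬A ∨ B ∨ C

Unit clause (G) forces G = True.
Set C = True.
Set E = False.
  then (E ∨ P) forces P = True.
  then (E ∨ ¬G ∨ ¬K) forces K = False.
  then (¬G ∨ H ∨ K) forces H = True.
  then (¬A ∨ K) forces A = False.
  then (A ∨ W) forces W = True.
  then (¬H ∨ V) forces V = True.
Set B = True.
All clauses satisfied.

C=T; E=F; G=T; H=T; P=T; V=T; K=F; A=F; W=T; B=T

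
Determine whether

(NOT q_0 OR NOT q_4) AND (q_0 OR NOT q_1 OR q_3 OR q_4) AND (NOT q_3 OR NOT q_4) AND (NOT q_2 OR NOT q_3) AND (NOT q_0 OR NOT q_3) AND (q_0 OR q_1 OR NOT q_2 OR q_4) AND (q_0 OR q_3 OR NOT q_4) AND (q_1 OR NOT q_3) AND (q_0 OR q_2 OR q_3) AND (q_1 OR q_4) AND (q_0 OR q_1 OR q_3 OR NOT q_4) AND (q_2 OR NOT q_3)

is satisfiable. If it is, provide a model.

Set q_0 = True.
  then (NOT q_0 OR NOT q_4) forces q_4 = False.
  then (NOT q_0 OR NOT q_3) forces q_3 = False.
  then (q_1 OR q_4) forces q_1 = True.
Set q_2 = False.
All clauses satisfied.

q_0: True; q_1: True; q_2: False; q_3: False; q_4: False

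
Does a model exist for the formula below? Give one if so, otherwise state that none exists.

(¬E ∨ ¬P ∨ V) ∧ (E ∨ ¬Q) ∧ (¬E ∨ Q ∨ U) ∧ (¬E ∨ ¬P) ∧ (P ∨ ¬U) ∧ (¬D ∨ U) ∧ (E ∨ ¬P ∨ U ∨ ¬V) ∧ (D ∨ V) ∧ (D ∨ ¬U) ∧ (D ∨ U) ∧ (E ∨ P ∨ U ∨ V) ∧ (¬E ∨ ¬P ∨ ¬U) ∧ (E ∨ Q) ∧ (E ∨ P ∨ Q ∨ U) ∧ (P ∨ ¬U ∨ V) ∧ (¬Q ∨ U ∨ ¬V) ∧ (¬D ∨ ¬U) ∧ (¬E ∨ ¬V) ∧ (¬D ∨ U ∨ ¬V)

Unsatisfiable — no assignment works.

Case D = True:
  (¬D ∨ U) forces U = True.
  Clause (¬D ∨ ¬U) is falsified — contradiction.
Case D = False:
  (D ∨ V) forces V = True.
  (D ∨ ¬U) forces U = False.
  Clause (D ∨ U) is falsified — contradiction.
Both cases fail, so the formula is unsatisfiable.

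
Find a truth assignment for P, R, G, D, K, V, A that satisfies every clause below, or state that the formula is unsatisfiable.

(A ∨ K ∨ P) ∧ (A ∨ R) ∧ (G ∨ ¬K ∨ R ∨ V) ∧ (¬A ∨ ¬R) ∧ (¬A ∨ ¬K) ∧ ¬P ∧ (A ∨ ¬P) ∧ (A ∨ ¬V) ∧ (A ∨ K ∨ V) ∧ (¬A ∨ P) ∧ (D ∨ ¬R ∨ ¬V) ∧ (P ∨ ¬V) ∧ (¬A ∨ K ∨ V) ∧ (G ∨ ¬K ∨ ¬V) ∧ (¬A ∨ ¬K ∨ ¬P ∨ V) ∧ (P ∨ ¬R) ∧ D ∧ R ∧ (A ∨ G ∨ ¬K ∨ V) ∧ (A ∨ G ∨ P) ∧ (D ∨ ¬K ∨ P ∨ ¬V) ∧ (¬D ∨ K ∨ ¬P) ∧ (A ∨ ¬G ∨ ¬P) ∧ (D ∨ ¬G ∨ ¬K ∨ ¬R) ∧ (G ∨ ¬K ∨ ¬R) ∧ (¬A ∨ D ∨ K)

Case R = True:
  (¬A ∨ ¬R) forces A = False.
  (¬P) forces P = False.
  Clause (P ∨ ¬R) is falsified — contradiction.
Case R = False:
  Clause (R) is falsified — contradiction.
Both cases fail, so the formula is unsatisfiable.

Unsatisfiable — no assignment works.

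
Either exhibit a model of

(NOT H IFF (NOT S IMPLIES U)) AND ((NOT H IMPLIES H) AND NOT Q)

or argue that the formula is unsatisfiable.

Q=F, S=F, U=F, H=T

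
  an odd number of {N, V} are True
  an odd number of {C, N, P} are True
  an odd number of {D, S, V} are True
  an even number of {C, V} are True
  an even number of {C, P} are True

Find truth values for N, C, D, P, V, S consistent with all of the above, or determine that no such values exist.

N = True, C = False, D = True, P = False, V = False, S = False

{N, V}: 1 true → odd ✓
{C, N, P}: 1 true → odd ✓
{D, S, V}: 1 true → odd ✓
{C, V}: 0 true → even ✓
{C, P}: 0 true → even ✓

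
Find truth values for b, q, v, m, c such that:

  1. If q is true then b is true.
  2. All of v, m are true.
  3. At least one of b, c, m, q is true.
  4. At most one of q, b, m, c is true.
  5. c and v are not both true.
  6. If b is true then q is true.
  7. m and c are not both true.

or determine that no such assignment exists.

b=F, q=F, v=T, m=T, c=F

  (1) q=F ⇒ b: vacuous ✓
  (2) {v, m}: all 2 true ✓
  (3) {b, c, m, q}: 1 true — at least one ✓
  (4) {q, b, m, c}: 1 true — at most one ✓
  (5) c=F, v=T — not both ✓
  (6) b=F ⇒ q: vacuous ✓
  (7) m=T, c=F — not both ✓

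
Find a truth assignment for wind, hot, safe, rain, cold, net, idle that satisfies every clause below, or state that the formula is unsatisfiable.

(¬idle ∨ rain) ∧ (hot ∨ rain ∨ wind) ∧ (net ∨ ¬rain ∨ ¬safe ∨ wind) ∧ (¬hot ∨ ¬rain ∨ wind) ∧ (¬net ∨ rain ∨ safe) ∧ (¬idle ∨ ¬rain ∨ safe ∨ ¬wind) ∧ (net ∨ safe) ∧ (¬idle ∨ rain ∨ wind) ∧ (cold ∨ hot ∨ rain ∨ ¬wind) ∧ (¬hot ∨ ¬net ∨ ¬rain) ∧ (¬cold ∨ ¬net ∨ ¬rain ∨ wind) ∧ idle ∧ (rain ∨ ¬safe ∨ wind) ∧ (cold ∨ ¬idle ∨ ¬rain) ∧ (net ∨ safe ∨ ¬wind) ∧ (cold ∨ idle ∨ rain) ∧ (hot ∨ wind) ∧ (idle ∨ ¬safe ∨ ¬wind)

Unit clause (idle) forces idle = True.
In (¬idle ∨ rain) only rain is left, so rain = True.
In (cold ∨ ¬idle ∨ ¬rain) only cold is left, so cold = True.
Try wind = False:
  (¬hot ∨ ¬rain ∨ wind) forces hot = False.
  clause (hot ∨ wind) is falsified — backtrack.
So wind = True.
  then (¬idle ∨ ¬rain ∨ safe ∨ ¬wind) forces safe = True.
Set hot = True.
  then (¬hot ∨ ¬net ∨ ¬rain) forces net = False.
All clauses satisfied.

wind=T, hot=T, safe=T, rain=T, cold=T, net=F, idle=T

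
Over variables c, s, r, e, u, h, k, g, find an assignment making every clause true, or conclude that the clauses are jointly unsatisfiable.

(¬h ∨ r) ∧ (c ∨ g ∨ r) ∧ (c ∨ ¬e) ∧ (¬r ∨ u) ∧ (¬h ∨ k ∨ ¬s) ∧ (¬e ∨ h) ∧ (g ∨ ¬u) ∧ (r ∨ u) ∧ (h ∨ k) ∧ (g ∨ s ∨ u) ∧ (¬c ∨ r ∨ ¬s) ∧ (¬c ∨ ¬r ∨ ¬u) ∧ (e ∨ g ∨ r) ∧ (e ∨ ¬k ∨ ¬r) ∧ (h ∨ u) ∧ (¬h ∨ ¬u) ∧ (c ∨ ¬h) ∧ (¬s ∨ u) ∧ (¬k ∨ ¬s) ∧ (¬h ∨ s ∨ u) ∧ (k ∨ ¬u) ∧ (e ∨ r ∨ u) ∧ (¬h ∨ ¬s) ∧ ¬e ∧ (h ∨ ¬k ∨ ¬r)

c: True; s: False; r: False; e: False; u: True; h: False; k: True; g: True

Unit clause (¬e) forces e = False.
Set c = True.
Try s = True:
  (¬c ∨ r ∨ ¬s) forces r = True.
  (¬r ∨ u) forces u = True.
  clause (¬c ∨ ¬r ∨ ¬u) is falsified — backtrack.
So s = False.
Try r = True:
  (¬r ∨ u) forces u = True.
  clause (¬c ∨ ¬r ∨ ¬u) is falsified — backtrack.
So r = False.
  then (¬h ∨ r) forces h = False.
  then (r ∨ u) forces u = True.
  then (h ∨ k) forces k = True.
  then (e ∨ g ∨ r) forces g = True.
All clauses satisfied.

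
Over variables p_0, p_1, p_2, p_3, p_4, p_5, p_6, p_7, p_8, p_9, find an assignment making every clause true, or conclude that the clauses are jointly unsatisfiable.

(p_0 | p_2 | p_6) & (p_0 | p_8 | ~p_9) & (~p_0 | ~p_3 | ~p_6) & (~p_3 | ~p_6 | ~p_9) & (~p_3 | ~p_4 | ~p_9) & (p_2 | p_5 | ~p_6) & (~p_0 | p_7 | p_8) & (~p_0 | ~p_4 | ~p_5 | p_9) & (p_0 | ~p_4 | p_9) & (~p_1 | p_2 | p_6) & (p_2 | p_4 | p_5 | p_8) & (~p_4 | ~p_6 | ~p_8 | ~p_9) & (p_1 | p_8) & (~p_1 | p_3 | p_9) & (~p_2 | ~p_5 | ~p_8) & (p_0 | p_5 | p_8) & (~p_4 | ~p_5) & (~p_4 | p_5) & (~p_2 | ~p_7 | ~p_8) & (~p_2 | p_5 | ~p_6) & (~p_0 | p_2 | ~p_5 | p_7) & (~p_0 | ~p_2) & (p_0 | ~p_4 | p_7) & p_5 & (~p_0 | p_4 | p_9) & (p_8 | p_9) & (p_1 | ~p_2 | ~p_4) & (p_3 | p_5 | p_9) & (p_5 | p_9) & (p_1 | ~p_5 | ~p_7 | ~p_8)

p_0: False, p_1: False, p_2: False, p_3: False, p_4: False, p_5: True, p_6: True, p_7: False, p_8: True, p_9: False

Unit clause (p_5) forces p_5 = True.
In (~p_4 | ~p_5) only ~p_4 is left, so p_4 = False.
Set p_0 = False.
Set p_1 = False.
  then (p_1 | p_8) forces p_8 = True.
  then (~p_2 | ~p_5 | ~p_8) forces p_2 = False.
  then (p_1 | ~p_5 | ~p_7 | ~p_8) forces p_7 = False.
  then (p_0 | p_2 | p_6) forces p_6 = True.
Set p_3 = False.
Set p_9 = False.
All clauses satisfied.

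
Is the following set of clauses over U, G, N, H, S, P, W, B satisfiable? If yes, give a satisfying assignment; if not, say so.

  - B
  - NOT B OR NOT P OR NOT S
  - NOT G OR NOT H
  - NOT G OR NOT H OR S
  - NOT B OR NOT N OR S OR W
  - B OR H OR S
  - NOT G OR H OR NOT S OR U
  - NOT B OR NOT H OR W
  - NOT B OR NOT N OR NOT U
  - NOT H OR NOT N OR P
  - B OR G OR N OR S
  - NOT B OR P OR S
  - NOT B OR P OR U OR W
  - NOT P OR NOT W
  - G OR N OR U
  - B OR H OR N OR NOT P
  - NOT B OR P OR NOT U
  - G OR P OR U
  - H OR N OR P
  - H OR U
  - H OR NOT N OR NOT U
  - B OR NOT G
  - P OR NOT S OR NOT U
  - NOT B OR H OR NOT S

U: True, G: True, N: False, H: False, S: False, P: True, W: False, B: True

Unit clause (B) forces B = True.
Try U = False:
  (H OR U) forces H = True.
  (NOT G OR NOT H) forces G = False.
  (NOT B OR NOT H OR W) forces W = True.
  (NOT P OR NOT W) forces P = False.
  clause (G OR P OR U) is falsified — backtrack.
So U = True.
  then (NOT B OR NOT N OR NOT U) forces N = False.
  then (NOT B OR P OR NOT U) forces P = True.
  then (NOT B OR NOT P OR NOT S) forces S = False.
  then (NOT P OR NOT W) forces W = False.
  then (NOT B OR NOT H OR W) forces H = False.
Set G = True.
All clauses satisfied.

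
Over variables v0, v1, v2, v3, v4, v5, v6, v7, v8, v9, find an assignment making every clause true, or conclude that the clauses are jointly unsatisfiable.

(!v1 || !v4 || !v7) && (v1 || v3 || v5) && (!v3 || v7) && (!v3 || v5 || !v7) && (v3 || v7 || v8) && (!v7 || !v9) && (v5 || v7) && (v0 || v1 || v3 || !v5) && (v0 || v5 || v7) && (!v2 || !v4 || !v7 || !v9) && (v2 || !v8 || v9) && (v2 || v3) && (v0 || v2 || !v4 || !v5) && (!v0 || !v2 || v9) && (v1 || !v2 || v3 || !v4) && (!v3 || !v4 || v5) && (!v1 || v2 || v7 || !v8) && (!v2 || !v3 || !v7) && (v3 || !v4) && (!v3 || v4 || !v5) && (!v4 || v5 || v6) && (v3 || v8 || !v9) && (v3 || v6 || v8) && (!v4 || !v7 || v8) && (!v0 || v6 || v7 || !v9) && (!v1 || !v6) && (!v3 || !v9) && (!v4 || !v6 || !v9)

Set v0 = False.
Set v1 = True.
  then (!v1 || !v6) forces v6 = False.
Try v2 = False:
  (v2 || v3) forces v3 = True.
  (!v3 || v7) forces v7 = True.
  (!v1 || !v4 || !v7) forces v4 = False.
  (!v3 || v5 || !v7) forces v5 = True.
  clause (!v3 || v4 || !v5) is falsified — backtrack.
So v2 = True.
Try v3 = True:
  (!v3 || v7) forces v7 = True.
  clause (!v2 || !v3 || !v7) is falsified — backtrack.
So v3 = False.
  then (v3 || !v4) forces v4 = False.
  then (v3 || v6 || v8) forces v8 = True.
Set v5 = True.
Set v7 = True.
  then (!v7 || !v9) forces v9 = False.
All clauses satisfied.

v0=F, v1=T, v2=T, v3=F, v4=F, v5=T, v6=F, v7=T, v8=T, v9=F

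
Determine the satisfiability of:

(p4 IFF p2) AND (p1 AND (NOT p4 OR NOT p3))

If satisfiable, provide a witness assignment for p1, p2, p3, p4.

p1 = True; p2 = False; p3 = True; p4 = False

  p4 IFF p2 = True
  p1 AND (NOT p4 OR NOT p3) = True
    NOT p4 OR NOT p3 = True
      NOT p4 = True
      NOT p3 = False
Both conjuncts True, so the formula holds.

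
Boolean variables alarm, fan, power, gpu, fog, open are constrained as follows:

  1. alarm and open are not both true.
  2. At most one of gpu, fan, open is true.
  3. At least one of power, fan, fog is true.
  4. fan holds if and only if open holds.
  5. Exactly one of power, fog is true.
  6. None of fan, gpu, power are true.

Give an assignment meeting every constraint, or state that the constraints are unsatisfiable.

alarm = False, fan = False, power = False, gpu = False, fog = True, open = False

  (1) alarm=F, open=F — not both ✓
  (2) {gpu, fan, open}: 0 true — at most one ✓
  (3) {power, fan, fog}: 1 true — at least one ✓
  (4) fan=F, open=F — same ✓
  (5) {power, fog}: 1 true — exactly one ✓
  (6) {fan, gpu, power}: 0 true — none ✓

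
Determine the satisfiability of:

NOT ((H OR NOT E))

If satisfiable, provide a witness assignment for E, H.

E: True, H: False

  NOT ((H OR NOT E)) = True
    H OR NOT E = False
      NOT E = False
The formula evaluates to True.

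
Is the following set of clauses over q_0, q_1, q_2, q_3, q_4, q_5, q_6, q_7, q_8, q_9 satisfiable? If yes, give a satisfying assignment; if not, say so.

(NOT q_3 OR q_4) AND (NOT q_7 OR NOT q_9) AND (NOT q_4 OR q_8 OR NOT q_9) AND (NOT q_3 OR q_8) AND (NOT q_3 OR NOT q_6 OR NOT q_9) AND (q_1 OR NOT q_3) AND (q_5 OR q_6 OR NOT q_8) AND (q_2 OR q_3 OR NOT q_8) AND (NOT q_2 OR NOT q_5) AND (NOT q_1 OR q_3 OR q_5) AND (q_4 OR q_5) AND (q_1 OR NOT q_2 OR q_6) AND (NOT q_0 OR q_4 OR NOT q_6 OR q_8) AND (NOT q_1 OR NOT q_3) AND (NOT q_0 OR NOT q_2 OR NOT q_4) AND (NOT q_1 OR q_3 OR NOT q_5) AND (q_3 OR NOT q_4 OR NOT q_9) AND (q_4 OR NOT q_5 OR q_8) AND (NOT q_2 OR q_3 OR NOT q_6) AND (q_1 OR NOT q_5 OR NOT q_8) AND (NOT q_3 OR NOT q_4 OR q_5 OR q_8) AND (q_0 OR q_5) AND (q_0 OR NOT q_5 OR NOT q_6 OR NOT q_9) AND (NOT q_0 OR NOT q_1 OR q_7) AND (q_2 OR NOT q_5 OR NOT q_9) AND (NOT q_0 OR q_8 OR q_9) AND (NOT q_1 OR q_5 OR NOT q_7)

q_0=F; q_1=F; q_2=F; q_3=F; q_4=T; q_5=T; q_6=F; q_7=T; q_8=F; q_9=F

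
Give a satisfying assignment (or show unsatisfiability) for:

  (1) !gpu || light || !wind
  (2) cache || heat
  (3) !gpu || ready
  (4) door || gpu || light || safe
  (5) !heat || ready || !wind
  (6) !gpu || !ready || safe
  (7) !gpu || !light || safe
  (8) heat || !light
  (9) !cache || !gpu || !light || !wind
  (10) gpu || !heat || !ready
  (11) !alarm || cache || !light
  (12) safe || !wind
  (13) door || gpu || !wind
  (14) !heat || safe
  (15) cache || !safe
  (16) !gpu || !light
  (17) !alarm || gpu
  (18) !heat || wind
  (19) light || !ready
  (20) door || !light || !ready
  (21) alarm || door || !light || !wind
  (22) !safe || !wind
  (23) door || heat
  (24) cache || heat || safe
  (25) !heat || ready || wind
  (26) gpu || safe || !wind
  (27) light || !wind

Try heat = True:
  (!heat || safe) forces safe = True.
  (cache || !safe) forces cache = True.
  (!heat || wind) forces wind = True.
  clause (!safe || !wind) is falsified — backtrack.
So heat = False.
  then (cache || heat) forces cache = True.
  then (heat || !light) forces light = False.
  then (light || !ready) forces ready = False.
  then (door || heat) forces door = True.
  then (light || !wind) forces wind = False.
  then (!gpu || ready) forces gpu = False.
  then (!alarm || gpu) forces alarm = False.
Set safe = True.
All clauses satisfied.

heat=F, alarm=F, gpu=F, light=F, door=T, ready=F, cache=T, wind=F, safe=T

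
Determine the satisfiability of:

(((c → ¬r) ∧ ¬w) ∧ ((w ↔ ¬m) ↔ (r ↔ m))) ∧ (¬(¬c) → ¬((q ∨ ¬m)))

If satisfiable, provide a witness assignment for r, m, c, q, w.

r = True, m = True, c = False, q = False, w = False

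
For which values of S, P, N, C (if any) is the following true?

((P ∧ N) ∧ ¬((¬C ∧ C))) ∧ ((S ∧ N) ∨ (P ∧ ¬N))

S=T; P=T; N=T; C=F

  (P ∧ N) ∧ ¬((¬C ∧ C)) = True
    P ∧ N = True
    ¬((¬C ∧ C)) = True
      ¬C ∧ C = False
        ¬C = True
  (S ∧ N) ∨ (P ∧ ¬N) = True
    S ∧ N = True
    P ∧ ¬N = False
      ¬N = False
Both conjuncts True, so the formula holds.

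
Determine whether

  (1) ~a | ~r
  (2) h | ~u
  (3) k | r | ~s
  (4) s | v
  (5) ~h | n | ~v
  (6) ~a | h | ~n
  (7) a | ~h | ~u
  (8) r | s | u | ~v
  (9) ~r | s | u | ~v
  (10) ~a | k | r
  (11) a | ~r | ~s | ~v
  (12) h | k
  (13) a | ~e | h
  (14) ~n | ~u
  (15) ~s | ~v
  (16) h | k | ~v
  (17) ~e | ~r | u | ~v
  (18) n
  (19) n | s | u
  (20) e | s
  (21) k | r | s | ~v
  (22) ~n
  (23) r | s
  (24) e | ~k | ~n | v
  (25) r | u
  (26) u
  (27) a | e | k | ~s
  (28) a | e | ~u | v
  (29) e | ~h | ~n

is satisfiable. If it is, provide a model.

Case n = True:
  Clause (~n) is falsified — contradiction.
Case n = False:
  Clause (n) is falsified — contradiction.
Both cases fail, so the formula is unsatisfiable.

Unsatisfiable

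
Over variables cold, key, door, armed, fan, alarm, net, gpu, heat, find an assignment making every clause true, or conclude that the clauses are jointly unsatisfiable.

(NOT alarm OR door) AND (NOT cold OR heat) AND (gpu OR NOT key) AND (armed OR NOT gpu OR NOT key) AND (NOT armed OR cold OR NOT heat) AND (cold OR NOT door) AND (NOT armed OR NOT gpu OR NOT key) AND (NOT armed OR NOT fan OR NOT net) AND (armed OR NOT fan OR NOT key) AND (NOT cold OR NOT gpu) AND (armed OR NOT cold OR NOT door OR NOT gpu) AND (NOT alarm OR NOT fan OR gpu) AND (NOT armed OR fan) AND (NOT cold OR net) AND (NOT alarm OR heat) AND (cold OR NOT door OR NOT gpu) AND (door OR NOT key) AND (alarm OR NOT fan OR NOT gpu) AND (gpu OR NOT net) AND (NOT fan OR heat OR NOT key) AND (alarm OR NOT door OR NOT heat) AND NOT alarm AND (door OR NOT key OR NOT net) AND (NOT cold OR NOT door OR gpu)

cold=F, key=F, door=F, armed=T, fan=T, alarm=F, net=F, gpu=F, heat=F

Unit clause (NOT alarm) forces alarm = False.
Try cold = True:
  (NOT cold OR heat) forces heat = True.
  (NOT cold OR NOT gpu) forces gpu = False.
  (gpu OR NOT key) forces key = False.
  (NOT cold OR net) forces net = True.
  clause (gpu OR NOT net) is falsified — backtrack.
So cold = False.
  then (cold OR NOT door) forces door = False.
  then (door OR NOT key) forces key = False.
Set armed = True.
  then (NOT armed OR cold OR NOT heat) forces heat = False.
  then (NOT armed OR fan) forces fan = True.
  then (alarm OR NOT fan OR NOT gpu) forces gpu = False.
  then (gpu OR NOT net) forces net = False.
All clauses satisfied.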